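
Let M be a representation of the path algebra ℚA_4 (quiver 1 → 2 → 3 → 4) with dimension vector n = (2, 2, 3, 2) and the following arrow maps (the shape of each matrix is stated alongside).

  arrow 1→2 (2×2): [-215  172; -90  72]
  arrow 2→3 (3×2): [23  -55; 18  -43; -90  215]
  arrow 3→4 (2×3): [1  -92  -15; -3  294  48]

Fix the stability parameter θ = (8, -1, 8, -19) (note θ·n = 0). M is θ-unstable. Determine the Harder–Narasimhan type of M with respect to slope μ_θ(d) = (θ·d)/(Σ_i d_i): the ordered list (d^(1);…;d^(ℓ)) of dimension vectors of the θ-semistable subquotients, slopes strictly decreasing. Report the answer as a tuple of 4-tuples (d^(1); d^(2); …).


Barcode: M ≅ I[1,1], I[1,4], I[2,4], I[3,3]. HN layers by μ_θ (3 steps, strictly decreasing):
  μ^(1)=8; μ^(2)=-1; μ^(3)=-4

((1, 0, 1, 0); (1, 1, 1, 1); (0, 1, 1, 1))


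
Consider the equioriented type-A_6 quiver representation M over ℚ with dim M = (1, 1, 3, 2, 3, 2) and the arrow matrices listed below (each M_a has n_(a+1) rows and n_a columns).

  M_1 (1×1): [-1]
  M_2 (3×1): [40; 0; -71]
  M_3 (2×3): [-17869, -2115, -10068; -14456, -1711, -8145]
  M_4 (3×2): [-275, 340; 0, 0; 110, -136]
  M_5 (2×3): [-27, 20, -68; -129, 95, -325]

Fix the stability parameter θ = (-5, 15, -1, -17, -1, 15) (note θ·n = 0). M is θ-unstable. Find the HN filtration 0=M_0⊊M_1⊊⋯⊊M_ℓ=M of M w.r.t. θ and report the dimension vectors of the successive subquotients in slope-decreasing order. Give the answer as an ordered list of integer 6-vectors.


Interval decomposition of M: I[1,4], I[3,3], I[3,6], I[5,5], I[5,6].
HN type (ℓ=4): μ^(1)=15; μ^(2)=-1; μ^(3)=-5; μ^(4)=-9

((0, 0, 0, 0, 0, 2); (0, 1, 2, 1, 3, 0); (1, 0, 0, 0, 0, 0); (0, 0, 1, 1, 0, 0))


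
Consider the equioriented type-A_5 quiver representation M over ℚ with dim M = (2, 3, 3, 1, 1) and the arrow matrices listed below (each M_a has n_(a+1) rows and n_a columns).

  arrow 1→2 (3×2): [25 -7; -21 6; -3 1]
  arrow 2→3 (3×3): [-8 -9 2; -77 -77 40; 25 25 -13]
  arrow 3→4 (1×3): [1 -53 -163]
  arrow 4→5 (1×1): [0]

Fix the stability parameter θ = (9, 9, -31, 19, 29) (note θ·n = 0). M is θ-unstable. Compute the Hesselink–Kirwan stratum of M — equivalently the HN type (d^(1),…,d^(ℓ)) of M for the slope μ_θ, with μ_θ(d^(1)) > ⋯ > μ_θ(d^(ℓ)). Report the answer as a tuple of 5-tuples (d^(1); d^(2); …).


Via rank(M_{q-1}∘⋯∘M_p): M ≅ I[1,3], I[1,4], I[2,3], I[5,5].
μ_θ-semistable layers: μ^(1)=29; μ^(2)=19; μ^(3)=-13/3; μ^(4)=-11

((0, 0, 0, 0, 1); (0, 0, 0, 1, 0); (2, 2, 2, 0, 0); (0, 1, 1, 0, 0))


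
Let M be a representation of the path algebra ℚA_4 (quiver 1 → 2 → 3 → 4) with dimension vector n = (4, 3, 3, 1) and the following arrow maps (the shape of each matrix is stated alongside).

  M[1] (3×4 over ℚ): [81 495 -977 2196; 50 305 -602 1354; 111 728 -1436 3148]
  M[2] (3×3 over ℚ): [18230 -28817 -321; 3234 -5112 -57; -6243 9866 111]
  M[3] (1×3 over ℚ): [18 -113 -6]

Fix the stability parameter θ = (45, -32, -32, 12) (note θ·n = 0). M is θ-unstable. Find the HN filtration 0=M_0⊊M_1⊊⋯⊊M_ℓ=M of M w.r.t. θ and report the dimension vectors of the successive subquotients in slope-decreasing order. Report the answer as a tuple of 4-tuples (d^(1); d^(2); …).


Interval decomposition of M: I[1,1], I[1,3]^2, I[1,4].
HN type (ℓ=3): μ^(1)=45; μ^(2)=12; μ^(3)=-19/3

((1, 0, 0, 0); (0, 0, 0, 1); (3, 3, 3, 0))


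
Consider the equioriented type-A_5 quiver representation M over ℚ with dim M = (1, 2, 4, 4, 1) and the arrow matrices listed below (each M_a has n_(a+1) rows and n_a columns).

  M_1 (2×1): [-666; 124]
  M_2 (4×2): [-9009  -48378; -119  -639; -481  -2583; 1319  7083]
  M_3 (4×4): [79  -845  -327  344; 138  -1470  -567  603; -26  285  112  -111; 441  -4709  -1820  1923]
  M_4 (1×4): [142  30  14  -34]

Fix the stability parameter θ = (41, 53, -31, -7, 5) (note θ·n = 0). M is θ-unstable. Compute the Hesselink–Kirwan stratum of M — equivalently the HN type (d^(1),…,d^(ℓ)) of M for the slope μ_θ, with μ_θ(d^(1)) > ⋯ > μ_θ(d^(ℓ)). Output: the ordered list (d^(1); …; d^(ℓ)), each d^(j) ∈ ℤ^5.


Interval decomposition of M: I[1,4], I[2,3], I[3,4], I[3,5], I[4,4].
HN type (ℓ=5): μ^(1)=14; μ^(2)=11; μ^(3)=5; μ^(4)=-7; μ^(5)=-31

((1, 1, 1, 1, 0); (0, 1, 1, 0, 0); (0, 0, 0, 0, 1); (0, 0, 0, 3, 0); (0, 0, 2, 0, 0))


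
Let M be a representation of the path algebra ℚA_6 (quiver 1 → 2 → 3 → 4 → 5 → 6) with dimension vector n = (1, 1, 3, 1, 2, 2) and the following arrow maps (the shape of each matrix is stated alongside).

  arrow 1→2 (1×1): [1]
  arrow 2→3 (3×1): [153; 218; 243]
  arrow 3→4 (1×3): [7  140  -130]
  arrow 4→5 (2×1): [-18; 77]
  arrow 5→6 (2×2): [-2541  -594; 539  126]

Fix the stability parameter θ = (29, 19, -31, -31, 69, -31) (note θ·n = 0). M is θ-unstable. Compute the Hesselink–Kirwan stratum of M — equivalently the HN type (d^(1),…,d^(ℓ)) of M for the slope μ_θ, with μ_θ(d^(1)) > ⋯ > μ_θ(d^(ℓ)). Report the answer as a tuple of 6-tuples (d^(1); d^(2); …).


Barcode: M ≅ I[1,5], I[3,3]^2, I[5,6], I[6,6]. HN layers by μ_θ (4 steps, strictly decreasing):
  μ^(1)=69; μ^(2)=19; μ^(3)=-7/2; μ^(4)=-31

((0, 0, 0, 0, 1, 0); (0, 0, 0, 0, 1, 1); (1, 1, 1, 1, 0, 0); (0, 0, 2, 0, 0, 1))


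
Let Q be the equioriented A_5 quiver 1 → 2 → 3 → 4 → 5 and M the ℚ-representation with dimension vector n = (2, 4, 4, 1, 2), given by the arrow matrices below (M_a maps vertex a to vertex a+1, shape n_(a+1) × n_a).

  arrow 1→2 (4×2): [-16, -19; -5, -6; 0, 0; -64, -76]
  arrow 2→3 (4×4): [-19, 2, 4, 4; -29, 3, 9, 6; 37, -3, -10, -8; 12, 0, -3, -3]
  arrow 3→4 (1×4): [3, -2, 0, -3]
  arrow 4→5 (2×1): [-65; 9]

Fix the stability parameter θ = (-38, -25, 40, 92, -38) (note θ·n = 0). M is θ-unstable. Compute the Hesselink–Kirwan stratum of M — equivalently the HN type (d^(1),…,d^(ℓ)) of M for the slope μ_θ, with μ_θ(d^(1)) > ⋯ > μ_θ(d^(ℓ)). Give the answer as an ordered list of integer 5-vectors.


Interval decomposition of M: I[1,3], I[1,5], I[2,3]^2, I[5,5].
HN type (ℓ=4): μ^(1)=40; μ^(2)=94/3; μ^(3)=-25; μ^(4)=-38

((0, 0, 3, 0, 0); (0, 0, 1, 1, 1); (0, 4, 0, 0, 0); (2, 0, 0, 0, 1))


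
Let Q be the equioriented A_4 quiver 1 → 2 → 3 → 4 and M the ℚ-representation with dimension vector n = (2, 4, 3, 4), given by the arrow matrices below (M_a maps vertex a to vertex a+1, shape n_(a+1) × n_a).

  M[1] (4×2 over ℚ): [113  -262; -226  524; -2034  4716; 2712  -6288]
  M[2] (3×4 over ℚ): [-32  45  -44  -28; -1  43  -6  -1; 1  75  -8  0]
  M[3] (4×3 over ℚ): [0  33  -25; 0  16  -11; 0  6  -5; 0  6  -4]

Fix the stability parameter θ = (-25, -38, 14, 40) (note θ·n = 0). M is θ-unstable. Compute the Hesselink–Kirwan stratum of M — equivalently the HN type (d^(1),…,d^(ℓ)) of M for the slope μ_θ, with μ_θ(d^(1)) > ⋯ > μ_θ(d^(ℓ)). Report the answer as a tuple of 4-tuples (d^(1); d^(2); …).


Via rank(M_{q-1}∘⋯∘M_p): M ≅ I[1,1], I[1,4], I[2,2], I[2,3], I[2,4], I[4,4]^2.
μ_θ-semistable layers: μ^(1)=40; μ^(2)=14; μ^(3)=-25; μ^(4)=-63/2; μ^(5)=-38

((0, 0, 0, 4); (0, 0, 3, 0); (1, 0, 0, 0); (1, 1, 0, 0); (0, 3, 0, 0))


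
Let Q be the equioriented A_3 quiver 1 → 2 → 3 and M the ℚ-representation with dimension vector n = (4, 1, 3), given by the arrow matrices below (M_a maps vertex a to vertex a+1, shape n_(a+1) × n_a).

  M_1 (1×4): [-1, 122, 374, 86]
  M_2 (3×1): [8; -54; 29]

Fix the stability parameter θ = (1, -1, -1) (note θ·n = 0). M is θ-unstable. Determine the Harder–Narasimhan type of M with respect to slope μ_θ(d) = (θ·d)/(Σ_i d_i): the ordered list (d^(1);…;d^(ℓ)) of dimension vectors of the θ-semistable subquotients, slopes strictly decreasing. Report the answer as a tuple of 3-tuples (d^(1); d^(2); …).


Via rank(M_{q-1}∘⋯∘M_p): M ≅ I[1,1]^3, I[1,3], I[3,3]^2.
μ_θ-semistable layers: μ^(1)=1; μ^(2)=-1/3; μ^(3)=-1

((3, 0, 0); (1, 1, 1); (0, 0, 2))


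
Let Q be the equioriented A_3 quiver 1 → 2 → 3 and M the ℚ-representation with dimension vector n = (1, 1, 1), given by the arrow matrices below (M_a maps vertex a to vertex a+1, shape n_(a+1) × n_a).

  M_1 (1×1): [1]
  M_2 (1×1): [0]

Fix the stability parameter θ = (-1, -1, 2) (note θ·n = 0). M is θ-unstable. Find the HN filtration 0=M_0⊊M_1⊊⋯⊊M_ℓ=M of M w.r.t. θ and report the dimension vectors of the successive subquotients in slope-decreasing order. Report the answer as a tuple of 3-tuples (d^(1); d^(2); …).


Barcode: M ≅ I[1,2], I[3,3]. HN layers by μ_θ (2 steps, strictly decreasing):
  μ^(1)=2; μ^(2)=-1

((0, 0, 1); (1, 1, 0))


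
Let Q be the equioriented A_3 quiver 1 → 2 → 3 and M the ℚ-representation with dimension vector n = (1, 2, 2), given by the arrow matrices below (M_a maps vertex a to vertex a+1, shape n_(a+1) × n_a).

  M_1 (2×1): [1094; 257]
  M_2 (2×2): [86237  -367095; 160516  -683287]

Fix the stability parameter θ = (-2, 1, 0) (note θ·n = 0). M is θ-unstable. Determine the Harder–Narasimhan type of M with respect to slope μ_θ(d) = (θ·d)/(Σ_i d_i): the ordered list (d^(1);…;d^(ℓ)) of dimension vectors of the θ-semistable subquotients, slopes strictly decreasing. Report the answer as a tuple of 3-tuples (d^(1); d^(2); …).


Barcode: M ≅ I[1,3], I[2,3]. HN layers by μ_θ (2 steps, strictly decreasing):
  μ^(1)=1/2; μ^(2)=-2

((0, 2, 2); (1, 0, 0))


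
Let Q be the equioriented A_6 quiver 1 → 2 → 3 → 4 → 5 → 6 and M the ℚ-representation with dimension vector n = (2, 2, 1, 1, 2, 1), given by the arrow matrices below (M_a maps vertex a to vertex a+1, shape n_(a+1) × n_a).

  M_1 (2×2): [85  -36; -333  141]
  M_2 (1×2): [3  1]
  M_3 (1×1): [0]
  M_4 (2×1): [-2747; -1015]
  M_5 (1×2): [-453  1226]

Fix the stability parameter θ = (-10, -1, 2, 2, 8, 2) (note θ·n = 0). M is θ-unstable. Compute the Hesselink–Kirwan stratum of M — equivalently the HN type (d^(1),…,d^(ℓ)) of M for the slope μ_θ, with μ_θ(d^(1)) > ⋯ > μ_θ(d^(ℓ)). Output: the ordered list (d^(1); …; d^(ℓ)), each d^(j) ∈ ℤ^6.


Via rank(M_{q-1}∘⋯∘M_p): M ≅ I[1,2], I[1,3], I[4,6], I[5,5].
μ_θ-semistable layers: μ^(1)=8; μ^(2)=5; μ^(3)=2; μ^(4)=-1; μ^(5)=-10

((0, 0, 0, 0, 1, 0); (0, 0, 0, 0, 1, 1); (0, 0, 1, 1, 0, 0); (0, 2, 0, 0, 0, 0); (2, 0, 0, 0, 0, 0))


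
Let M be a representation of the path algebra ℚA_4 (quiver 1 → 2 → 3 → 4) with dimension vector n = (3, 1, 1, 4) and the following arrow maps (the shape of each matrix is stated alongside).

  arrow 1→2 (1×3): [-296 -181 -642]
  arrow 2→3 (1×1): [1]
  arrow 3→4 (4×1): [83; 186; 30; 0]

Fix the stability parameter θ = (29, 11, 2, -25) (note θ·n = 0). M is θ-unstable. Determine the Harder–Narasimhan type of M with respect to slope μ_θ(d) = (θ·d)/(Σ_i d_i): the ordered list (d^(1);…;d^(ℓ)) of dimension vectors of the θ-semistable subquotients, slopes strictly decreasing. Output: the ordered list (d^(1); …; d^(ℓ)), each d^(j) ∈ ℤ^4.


Via rank(M_{q-1}∘⋯∘M_p): M ≅ I[1,1]^2, I[1,4], I[4,4]^3.
μ_θ-semistable layers: μ^(1)=29; μ^(2)=17/4; μ^(3)=-25

((2, 0, 0, 0); (1, 1, 1, 1); (0, 0, 0, 3))


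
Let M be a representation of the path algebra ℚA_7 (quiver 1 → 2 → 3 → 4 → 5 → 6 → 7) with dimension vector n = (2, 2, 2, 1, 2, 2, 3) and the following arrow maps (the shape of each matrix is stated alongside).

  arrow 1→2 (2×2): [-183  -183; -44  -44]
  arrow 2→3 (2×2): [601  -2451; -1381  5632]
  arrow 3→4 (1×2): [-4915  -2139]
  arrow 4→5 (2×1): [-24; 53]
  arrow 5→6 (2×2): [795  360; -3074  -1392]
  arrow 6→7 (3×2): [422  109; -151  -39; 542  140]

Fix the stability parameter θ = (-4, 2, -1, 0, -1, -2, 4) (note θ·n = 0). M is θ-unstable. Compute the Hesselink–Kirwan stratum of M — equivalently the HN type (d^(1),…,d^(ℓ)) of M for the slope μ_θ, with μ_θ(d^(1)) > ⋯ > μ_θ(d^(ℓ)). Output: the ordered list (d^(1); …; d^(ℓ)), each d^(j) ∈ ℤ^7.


Interval decomposition of M: I[1,1], I[1,3], I[2,5], I[5,7], I[6,7], I[7,7].
HN type (ℓ=6): μ^(1)=4; μ^(2)=1/2; μ^(3)=0; μ^(4)=-3/2; μ^(5)=-2; μ^(6)=-4

((0, 0, 0, 0, 0, 0, 3); (0, 1, 1, 0, 0, 0, 0); (0, 1, 1, 1, 1, 0, 0); (0, 0, 0, 0, 1, 1, 0); (0, 0, 0, 0, 0, 1, 0); (2, 0, 0, 0, 0, 0, 0))


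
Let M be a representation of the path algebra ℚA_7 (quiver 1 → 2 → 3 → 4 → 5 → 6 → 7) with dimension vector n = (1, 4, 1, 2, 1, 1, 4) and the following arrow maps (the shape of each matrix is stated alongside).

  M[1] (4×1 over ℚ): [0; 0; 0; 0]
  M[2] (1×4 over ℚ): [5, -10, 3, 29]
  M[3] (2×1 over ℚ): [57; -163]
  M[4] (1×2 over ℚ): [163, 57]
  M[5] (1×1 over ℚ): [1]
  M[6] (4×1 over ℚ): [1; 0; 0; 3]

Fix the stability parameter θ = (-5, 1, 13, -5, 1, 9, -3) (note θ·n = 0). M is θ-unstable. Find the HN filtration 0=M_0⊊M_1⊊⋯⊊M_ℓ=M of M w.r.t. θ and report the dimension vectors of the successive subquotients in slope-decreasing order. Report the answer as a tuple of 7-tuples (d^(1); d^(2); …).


Barcode: M ≅ I[1,1], I[2,2]^3, I[2,4], I[4,7], I[7,7]^3. HN layers by μ_θ (5 steps, strictly decreasing):
  μ^(1)=4; μ^(2)=3; μ^(3)=1; μ^(4)=-3; μ^(5)=-5

((0, 0, 1, 1, 0, 0, 0); (0, 0, 0, 0, 0, 1, 1); (0, 4, 0, 0, 1, 0, 0); (0, 0, 0, 0, 0, 0, 3); (1, 0, 0, 1, 0, 0, 0))


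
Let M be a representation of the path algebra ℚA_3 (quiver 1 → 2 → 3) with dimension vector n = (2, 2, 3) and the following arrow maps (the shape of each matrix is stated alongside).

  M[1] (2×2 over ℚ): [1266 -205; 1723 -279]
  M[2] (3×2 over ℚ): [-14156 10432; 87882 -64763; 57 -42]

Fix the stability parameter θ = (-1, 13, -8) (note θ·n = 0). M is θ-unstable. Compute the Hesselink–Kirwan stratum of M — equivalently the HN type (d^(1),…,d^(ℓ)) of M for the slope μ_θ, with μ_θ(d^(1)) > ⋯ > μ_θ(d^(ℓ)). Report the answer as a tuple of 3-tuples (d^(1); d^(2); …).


Via rank(M_{q-1}∘⋯∘M_p): M ≅ I[1,3]^2, I[3,3].
μ_θ-semistable layers: μ^(1)=5/2; μ^(2)=-1; μ^(3)=-8

((0, 2, 2); (2, 0, 0); (0, 0, 1))


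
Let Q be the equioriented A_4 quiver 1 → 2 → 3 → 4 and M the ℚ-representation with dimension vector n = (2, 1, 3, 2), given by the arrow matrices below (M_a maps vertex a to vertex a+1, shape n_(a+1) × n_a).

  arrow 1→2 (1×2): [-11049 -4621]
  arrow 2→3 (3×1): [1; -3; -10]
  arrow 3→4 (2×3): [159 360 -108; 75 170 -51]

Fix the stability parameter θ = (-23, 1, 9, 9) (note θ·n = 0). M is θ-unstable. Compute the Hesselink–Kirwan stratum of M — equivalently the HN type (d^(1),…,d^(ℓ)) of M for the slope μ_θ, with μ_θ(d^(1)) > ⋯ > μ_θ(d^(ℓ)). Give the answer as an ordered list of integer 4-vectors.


Barcode: M ≅ I[1,1], I[1,4], I[3,3], I[3,4]. HN layers by μ_θ (3 steps, strictly decreasing):
  μ^(1)=9; μ^(2)=1; μ^(3)=-23

((0, 0, 3, 2); (0, 1, 0, 0); (2, 0, 0, 0))


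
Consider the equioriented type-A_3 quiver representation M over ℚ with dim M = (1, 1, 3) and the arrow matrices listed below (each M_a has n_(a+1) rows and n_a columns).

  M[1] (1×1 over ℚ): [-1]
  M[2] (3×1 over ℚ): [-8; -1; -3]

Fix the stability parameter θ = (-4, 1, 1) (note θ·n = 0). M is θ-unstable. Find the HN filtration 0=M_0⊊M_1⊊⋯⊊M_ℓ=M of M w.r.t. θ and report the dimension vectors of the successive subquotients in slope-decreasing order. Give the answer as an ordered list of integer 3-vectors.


Interval decomposition of M: I[1,3], I[3,3]^2.
HN type (ℓ=2): μ^(1)=1; μ^(2)=-4

((0, 1, 3); (1, 0, 0))


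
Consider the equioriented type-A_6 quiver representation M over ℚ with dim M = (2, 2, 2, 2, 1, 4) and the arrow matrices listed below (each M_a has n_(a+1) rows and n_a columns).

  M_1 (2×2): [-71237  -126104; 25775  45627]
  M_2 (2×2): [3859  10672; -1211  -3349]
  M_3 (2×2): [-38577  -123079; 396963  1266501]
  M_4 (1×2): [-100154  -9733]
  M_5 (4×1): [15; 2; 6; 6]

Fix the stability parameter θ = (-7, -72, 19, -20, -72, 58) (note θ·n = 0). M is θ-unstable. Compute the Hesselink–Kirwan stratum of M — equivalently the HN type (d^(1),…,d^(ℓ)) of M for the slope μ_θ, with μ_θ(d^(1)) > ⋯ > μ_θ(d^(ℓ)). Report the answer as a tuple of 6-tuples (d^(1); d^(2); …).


Barcode: M ≅ I[1,3], I[1,6], I[4,4], I[6,6]^3. HN layers by μ_θ (5 steps, strictly decreasing):
  μ^(1)=58; μ^(2)=19; μ^(3)=-20; μ^(4)=-73/3; μ^(5)=-79/2

((0, 0, 0, 0, 0, 4); (0, 0, 1, 0, 0, 0); (0, 0, 0, 1, 0, 0); (0, 0, 1, 1, 1, 0); (2, 2, 0, 0, 0, 0))


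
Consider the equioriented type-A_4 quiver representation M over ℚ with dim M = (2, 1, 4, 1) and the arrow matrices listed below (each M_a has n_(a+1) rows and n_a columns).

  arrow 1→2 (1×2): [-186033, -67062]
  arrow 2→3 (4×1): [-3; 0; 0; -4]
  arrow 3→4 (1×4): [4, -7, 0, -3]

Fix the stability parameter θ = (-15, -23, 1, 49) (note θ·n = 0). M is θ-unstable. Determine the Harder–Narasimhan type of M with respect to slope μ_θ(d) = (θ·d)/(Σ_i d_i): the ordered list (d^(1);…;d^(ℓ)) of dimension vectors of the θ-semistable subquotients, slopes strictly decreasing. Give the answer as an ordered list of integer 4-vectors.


Via rank(M_{q-1}∘⋯∘M_p): M ≅ I[1,1], I[1,3], I[3,3]^2, I[3,4].
μ_θ-semistable layers: μ^(1)=49; μ^(2)=1; μ^(3)=-15; μ^(4)=-19

((0, 0, 0, 1); (0, 0, 4, 0); (1, 0, 0, 0); (1, 1, 0, 0))


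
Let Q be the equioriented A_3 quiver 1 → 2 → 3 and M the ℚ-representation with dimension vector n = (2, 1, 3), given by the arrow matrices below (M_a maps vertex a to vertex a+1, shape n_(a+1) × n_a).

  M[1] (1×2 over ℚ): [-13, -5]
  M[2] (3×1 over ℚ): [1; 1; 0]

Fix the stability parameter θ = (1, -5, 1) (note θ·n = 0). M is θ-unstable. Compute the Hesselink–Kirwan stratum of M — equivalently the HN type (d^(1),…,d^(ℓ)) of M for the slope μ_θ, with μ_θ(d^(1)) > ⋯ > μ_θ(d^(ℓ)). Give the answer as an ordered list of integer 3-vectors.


Barcode: M ≅ I[1,1], I[1,3], I[3,3]^2. HN layers by μ_θ (2 steps, strictly decreasing):
  μ^(1)=1; μ^(2)=-2

((1, 0, 3); (1, 1, 0))


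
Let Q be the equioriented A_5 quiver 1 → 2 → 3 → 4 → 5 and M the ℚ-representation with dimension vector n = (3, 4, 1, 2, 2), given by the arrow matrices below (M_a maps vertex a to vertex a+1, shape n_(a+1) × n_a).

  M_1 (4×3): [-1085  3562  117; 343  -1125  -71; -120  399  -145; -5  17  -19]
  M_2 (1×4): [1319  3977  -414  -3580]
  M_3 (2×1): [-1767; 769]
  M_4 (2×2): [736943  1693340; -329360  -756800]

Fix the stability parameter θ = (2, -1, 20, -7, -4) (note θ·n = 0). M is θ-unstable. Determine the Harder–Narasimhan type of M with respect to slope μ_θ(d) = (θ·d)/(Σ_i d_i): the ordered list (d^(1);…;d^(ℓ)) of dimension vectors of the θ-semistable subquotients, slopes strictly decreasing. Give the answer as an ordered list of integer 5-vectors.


Via rank(M_{q-1}∘⋯∘M_p): M ≅ I[1,2]^2, I[1,5], I[2,2], I[4,4], I[5,5].
μ_θ-semistable layers: μ^(1)=3; μ^(2)=1/2; μ^(3)=-1; μ^(4)=-4; μ^(5)=-7

((0, 0, 1, 1, 1); (3, 3, 0, 0, 0); (0, 1, 0, 0, 0); (0, 0, 0, 0, 1); (0, 0, 0, 1, 0))


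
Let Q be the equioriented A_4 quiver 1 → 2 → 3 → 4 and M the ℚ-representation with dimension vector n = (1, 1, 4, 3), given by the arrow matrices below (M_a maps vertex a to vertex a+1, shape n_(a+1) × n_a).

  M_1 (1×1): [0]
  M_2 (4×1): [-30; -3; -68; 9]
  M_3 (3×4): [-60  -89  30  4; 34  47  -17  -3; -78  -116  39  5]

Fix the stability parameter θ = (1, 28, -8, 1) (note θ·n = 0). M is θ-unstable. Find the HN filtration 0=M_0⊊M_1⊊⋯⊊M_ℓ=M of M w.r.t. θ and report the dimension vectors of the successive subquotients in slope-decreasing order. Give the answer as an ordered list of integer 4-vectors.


Via rank(M_{q-1}∘⋯∘M_p): M ≅ I[1,1], I[2,4], I[3,3], I[3,4]^2.
μ_θ-semistable layers: μ^(1)=7; μ^(2)=1; μ^(3)=-8

((0, 1, 1, 1); (1, 0, 0, 2); (0, 0, 3, 0))


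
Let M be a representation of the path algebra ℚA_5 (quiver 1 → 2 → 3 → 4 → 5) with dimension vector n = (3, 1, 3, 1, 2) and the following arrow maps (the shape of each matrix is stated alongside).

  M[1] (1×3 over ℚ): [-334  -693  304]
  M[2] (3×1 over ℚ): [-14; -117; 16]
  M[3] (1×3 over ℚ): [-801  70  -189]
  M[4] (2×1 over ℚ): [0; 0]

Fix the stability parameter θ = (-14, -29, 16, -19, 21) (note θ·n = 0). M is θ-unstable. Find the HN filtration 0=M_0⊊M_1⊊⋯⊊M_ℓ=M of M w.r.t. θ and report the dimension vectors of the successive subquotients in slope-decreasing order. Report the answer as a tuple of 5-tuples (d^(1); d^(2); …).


Interval decomposition of M: I[1,1]^2, I[1,3], I[3,3], I[3,4], I[5,5]^2.
HN type (ℓ=5): μ^(1)=21; μ^(2)=16; μ^(3)=-3/2; μ^(4)=-14; μ^(5)=-43/2

((0, 0, 0, 0, 2); (0, 0, 2, 0, 0); (0, 0, 1, 1, 0); (2, 0, 0, 0, 0); (1, 1, 0, 0, 0))


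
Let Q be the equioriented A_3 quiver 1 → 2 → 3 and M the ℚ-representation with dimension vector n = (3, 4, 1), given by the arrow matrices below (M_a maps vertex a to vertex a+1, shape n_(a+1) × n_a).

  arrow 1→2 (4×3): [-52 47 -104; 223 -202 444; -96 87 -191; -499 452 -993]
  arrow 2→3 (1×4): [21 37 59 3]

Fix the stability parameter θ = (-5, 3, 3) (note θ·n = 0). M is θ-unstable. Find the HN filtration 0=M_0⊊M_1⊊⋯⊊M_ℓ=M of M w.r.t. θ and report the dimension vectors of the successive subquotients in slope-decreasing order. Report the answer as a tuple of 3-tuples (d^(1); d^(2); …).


Via rank(M_{q-1}∘⋯∘M_p): M ≅ I[1,2]^2, I[1,3], I[2,2].
μ_θ-semistable layers: μ^(1)=3; μ^(2)=-5

((0, 4, 1); (3, 0, 0))


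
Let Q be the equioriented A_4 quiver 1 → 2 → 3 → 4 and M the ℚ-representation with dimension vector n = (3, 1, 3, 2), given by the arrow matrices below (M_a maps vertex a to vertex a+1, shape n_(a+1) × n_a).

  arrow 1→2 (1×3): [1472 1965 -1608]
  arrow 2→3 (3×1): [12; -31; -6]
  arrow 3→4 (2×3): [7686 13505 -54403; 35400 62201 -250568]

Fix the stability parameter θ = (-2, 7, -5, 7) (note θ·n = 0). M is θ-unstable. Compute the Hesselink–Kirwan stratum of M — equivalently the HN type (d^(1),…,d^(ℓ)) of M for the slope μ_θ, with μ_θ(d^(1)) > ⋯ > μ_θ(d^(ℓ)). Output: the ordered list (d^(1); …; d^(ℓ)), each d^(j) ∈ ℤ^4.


Interval decomposition of M: I[1,1]^2, I[1,4], I[3,3], I[3,4].
HN type (ℓ=4): μ^(1)=7; μ^(2)=1; μ^(3)=-2; μ^(4)=-5

((0, 0, 0, 2); (0, 1, 1, 0); (3, 0, 0, 0); (0, 0, 2, 0))


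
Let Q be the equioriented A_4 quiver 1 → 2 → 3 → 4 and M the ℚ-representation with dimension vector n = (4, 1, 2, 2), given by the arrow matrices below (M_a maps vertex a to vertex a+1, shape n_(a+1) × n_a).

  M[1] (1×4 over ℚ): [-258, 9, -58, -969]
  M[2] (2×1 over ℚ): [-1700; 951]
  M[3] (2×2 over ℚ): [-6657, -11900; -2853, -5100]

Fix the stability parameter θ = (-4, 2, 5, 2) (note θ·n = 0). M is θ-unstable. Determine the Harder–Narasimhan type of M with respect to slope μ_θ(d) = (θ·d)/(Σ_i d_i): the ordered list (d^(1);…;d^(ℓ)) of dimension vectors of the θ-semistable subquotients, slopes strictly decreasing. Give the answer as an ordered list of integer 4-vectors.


Barcode: M ≅ I[1,1]^3, I[1,3], I[3,4], I[4,4]. HN layers by μ_θ (4 steps, strictly decreasing):
  μ^(1)=5; μ^(2)=7/2; μ^(3)=2; μ^(4)=-4

((0, 0, 1, 0); (0, 0, 1, 1); (0, 1, 0, 1); (4, 0, 0, 0))


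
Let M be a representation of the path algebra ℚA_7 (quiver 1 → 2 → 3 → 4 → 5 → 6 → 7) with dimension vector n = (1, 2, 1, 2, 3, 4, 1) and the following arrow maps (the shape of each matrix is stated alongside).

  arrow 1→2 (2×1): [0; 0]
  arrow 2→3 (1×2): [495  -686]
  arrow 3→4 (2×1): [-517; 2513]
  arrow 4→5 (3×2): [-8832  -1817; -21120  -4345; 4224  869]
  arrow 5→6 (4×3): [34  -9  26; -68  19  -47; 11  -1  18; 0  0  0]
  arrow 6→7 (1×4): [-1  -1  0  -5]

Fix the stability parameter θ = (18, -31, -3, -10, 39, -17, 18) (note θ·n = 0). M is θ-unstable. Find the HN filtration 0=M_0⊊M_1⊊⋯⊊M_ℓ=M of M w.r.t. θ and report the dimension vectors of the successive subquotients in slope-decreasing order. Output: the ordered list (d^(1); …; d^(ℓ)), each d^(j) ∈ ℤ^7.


Barcode: M ≅ I[1,1], I[2,2], I[2,7], I[4,4], I[5,6]^2, I[6,6]. HN layers by μ_θ (6 steps, strictly decreasing):
  μ^(1)=18; μ^(2)=11; μ^(3)=-13/2; μ^(4)=-10; μ^(5)=-17; μ^(6)=-31

((1, 0, 0, 0, 0, 0, 1); (0, 0, 0, 0, 3, 3, 0); (0, 0, 1, 1, 0, 0, 0); (0, 0, 0, 1, 0, 0, 0); (0, 0, 0, 0, 0, 1, 0); (0, 2, 0, 0, 0, 0, 0))


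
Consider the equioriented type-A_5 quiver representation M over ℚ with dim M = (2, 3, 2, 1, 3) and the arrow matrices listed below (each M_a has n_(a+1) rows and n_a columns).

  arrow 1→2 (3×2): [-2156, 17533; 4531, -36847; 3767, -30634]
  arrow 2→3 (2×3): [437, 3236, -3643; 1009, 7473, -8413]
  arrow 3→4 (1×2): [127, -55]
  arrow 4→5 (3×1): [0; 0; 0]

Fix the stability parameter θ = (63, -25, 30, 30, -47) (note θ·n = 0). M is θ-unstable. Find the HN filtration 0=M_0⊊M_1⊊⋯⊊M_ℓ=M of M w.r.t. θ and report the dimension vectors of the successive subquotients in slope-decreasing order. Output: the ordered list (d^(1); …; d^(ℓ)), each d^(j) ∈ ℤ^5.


Barcode: M ≅ I[1,3], I[1,4], I[2,2], I[5,5]^3. HN layers by μ_θ (4 steps, strictly decreasing):
  μ^(1)=30; μ^(2)=19; μ^(3)=-25; μ^(4)=-47

((0, 0, 2, 1, 0); (2, 2, 0, 0, 0); (0, 1, 0, 0, 0); (0, 0, 0, 0, 3))


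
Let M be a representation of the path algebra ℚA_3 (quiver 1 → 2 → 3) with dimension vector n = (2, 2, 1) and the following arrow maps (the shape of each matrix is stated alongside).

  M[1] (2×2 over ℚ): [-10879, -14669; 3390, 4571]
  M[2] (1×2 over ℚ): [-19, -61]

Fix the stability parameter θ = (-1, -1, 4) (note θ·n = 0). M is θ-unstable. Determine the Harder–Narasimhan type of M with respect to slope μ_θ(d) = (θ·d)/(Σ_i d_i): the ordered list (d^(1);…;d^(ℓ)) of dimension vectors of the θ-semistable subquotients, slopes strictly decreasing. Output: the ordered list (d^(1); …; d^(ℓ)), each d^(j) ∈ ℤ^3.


Interval decomposition of M: I[1,2], I[1,3].
HN type (ℓ=2): μ^(1)=4; μ^(2)=-1

((0, 0, 1); (2, 2, 0))


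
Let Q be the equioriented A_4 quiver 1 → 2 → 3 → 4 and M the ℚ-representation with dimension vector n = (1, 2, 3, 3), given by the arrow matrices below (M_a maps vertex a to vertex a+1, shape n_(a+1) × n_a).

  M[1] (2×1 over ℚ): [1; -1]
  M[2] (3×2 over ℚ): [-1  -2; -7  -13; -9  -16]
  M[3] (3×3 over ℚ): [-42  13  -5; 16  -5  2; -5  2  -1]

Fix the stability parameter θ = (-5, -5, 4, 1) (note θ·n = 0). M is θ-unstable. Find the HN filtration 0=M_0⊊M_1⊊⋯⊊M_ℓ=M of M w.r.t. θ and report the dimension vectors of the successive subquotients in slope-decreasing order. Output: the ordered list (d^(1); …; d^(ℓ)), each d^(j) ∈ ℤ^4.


Via rank(M_{q-1}∘⋯∘M_p): M ≅ I[1,4], I[2,4], I[3,4].
μ_θ-semistable layers: μ^(1)=5/2; μ^(2)=-5

((0, 0, 3, 3); (1, 2, 0, 0))


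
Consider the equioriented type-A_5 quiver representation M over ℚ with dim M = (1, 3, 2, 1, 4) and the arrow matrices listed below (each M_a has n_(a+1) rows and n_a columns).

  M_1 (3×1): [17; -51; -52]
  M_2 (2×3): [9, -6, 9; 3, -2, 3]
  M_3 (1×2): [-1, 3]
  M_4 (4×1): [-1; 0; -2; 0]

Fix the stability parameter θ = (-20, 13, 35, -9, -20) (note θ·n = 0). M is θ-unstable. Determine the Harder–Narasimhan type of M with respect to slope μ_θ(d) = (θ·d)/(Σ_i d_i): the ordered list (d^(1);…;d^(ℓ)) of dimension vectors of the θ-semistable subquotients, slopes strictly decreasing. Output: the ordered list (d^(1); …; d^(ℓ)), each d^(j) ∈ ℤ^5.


Interval decomposition of M: I[1,3], I[2,2]^2, I[3,5], I[5,5]^3.
HN type (ℓ=4): μ^(1)=35; μ^(2)=13; μ^(3)=2; μ^(4)=-20

((0, 0, 1, 0, 0); (0, 3, 0, 0, 0); (0, 0, 1, 1, 1); (1, 0, 0, 0, 3))


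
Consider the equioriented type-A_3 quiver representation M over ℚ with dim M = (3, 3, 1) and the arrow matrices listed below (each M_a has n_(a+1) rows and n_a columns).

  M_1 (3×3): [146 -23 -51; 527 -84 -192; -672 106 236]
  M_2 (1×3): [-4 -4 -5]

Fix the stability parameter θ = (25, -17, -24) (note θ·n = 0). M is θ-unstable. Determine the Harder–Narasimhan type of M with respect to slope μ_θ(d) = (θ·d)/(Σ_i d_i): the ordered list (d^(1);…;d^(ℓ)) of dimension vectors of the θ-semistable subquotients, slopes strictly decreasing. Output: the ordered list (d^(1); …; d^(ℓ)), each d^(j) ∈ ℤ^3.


Interval decomposition of M: I[1,2]^2, I[1,3].
HN type (ℓ=2): μ^(1)=4; μ^(2)=-16/3

((2, 2, 0); (1, 1, 1))


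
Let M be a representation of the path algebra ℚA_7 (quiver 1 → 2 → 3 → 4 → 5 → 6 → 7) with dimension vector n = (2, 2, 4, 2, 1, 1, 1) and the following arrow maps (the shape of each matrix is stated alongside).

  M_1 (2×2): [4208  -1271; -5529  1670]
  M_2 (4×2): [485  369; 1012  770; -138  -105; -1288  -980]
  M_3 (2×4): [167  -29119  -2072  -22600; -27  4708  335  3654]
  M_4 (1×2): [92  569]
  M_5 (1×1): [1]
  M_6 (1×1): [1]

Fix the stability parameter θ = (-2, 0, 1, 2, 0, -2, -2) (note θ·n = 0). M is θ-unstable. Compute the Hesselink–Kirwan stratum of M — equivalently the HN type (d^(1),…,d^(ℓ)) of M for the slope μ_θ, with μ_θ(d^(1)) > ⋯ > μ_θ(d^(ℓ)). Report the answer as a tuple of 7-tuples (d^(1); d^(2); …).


Barcode: M ≅ I[1,4], I[1,7], I[3,3]^2. HN layers by μ_θ (5 steps, strictly decreasing):
  μ^(1)=2; μ^(2)=1; μ^(3)=0; μ^(4)=-1/6; μ^(5)=-2

((0, 0, 0, 1, 0, 0, 0); (0, 0, 3, 0, 0, 0, 0); (0, 1, 0, 0, 0, 0, 0); (0, 1, 1, 1, 1, 1, 1); (2, 0, 0, 0, 0, 0, 0))


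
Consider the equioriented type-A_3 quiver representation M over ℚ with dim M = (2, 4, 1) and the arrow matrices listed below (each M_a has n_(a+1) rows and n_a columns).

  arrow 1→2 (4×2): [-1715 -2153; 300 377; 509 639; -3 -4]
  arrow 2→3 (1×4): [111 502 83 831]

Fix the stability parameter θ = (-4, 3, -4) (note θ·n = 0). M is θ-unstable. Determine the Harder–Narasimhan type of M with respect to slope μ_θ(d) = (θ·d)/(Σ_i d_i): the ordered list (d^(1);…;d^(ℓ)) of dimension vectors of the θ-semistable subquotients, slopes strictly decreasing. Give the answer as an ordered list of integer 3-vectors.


Via rank(M_{q-1}∘⋯∘M_p): M ≅ I[1,2], I[1,3], I[2,2]^2.
μ_θ-semistable layers: μ^(1)=3; μ^(2)=-1/2; μ^(3)=-4

((0, 3, 0); (0, 1, 1); (2, 0, 0))


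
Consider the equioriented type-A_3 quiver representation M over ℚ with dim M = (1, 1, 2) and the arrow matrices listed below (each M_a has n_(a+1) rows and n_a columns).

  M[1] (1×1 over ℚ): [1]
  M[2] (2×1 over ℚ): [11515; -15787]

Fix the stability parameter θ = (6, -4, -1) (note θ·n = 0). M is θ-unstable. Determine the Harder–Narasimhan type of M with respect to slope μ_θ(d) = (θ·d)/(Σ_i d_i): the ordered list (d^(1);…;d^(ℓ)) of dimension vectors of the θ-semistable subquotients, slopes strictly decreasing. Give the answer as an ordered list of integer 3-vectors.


Barcode: M ≅ I[1,3], I[3,3]. HN layers by μ_θ (2 steps, strictly decreasing):
  μ^(1)=1/3; μ^(2)=-1

((1, 1, 1); (0, 0, 1))


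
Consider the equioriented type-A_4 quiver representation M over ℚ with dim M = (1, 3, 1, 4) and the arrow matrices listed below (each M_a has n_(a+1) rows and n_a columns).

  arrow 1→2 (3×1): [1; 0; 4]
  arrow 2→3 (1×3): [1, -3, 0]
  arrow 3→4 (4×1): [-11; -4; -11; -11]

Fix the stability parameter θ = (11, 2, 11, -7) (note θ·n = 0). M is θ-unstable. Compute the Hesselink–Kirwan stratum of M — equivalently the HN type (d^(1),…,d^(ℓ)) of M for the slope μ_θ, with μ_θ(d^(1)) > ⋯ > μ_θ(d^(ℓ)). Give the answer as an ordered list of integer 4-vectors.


Interval decomposition of M: I[1,4], I[2,2]^2, I[4,4]^3.
HN type (ℓ=3): μ^(1)=17/4; μ^(2)=2; μ^(3)=-7

((1, 1, 1, 1); (0, 2, 0, 0); (0, 0, 0, 3))


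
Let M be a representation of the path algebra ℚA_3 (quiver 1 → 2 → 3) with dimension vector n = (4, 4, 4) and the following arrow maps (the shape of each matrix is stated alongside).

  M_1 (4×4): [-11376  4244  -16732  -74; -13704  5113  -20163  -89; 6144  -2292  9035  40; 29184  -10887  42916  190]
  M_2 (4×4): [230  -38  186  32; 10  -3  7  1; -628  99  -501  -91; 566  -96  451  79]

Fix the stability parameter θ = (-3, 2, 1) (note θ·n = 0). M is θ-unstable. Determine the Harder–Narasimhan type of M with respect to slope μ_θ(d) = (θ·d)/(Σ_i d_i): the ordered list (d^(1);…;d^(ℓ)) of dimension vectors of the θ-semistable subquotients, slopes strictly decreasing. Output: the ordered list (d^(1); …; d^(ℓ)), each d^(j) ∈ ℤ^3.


Barcode: M ≅ I[1,1], I[1,3]^3, I[2,3]. HN layers by μ_θ (2 steps, strictly decreasing):
  μ^(1)=3/2; μ^(2)=-3

((0, 4, 4); (4, 0, 0))


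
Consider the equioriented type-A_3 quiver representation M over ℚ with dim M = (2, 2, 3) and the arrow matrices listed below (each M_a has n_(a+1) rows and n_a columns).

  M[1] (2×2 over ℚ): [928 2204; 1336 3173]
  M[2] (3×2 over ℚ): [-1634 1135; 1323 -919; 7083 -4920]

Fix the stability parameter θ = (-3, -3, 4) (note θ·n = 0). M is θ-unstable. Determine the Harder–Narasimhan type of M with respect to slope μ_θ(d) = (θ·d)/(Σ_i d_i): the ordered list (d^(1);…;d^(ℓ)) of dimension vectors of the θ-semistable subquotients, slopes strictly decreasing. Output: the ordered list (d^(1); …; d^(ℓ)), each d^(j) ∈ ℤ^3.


Via rank(M_{q-1}∘⋯∘M_p): M ≅ I[1,1], I[1,3], I[2,3], I[3,3].
μ_θ-semistable layers: μ^(1)=4; μ^(2)=-3

((0, 0, 3); (2, 2, 0))


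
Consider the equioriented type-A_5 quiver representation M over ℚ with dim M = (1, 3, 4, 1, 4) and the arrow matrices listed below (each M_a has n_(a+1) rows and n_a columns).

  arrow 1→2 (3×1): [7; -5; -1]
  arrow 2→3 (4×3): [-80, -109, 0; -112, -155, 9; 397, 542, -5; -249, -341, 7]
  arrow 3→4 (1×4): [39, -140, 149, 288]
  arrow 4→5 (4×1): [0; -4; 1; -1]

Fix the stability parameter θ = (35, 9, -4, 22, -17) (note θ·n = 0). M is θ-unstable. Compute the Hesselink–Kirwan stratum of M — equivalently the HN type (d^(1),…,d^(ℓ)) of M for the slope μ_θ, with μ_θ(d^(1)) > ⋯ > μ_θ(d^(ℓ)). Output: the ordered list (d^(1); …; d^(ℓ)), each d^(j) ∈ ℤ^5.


Barcode: M ≅ I[1,5], I[2,3]^2, I[3,3], I[5,5]^3. HN layers by μ_θ (4 steps, strictly decreasing):
  μ^(1)=9; μ^(2)=5/2; μ^(3)=-4; μ^(4)=-17

((1, 1, 1, 1, 1); (0, 2, 2, 0, 0); (0, 0, 1, 0, 0); (0, 0, 0, 0, 3))


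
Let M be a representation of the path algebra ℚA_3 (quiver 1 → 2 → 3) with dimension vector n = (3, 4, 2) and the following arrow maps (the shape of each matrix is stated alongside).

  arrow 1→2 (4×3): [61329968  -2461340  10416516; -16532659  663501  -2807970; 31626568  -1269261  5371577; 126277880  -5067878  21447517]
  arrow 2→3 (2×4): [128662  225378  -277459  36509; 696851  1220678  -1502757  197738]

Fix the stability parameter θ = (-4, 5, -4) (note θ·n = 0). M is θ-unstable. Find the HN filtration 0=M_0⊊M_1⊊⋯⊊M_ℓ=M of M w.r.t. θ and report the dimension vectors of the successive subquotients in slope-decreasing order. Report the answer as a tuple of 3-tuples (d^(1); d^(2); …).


Via rank(M_{q-1}∘⋯∘M_p): M ≅ I[1,2], I[1,3]^2, I[2,2].
μ_θ-semistable layers: μ^(1)=5; μ^(2)=1/2; μ^(3)=-4

((0, 2, 0); (0, 2, 2); (3, 0, 0))


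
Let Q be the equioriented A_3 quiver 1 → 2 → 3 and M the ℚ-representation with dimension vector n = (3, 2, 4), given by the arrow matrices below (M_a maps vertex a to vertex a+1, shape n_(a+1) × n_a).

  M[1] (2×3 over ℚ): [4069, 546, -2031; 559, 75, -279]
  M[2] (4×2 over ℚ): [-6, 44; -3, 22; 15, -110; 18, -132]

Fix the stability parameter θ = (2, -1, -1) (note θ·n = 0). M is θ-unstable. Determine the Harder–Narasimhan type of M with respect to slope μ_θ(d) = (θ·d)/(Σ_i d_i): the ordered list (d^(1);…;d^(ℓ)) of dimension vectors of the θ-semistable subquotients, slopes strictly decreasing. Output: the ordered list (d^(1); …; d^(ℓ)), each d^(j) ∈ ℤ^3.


Barcode: M ≅ I[1,1], I[1,2], I[1,3], I[3,3]^3. HN layers by μ_θ (4 steps, strictly decreasing):
  μ^(1)=2; μ^(2)=1/2; μ^(3)=0; μ^(4)=-1

((1, 0, 0); (1, 1, 0); (1, 1, 1); (0, 0, 3))


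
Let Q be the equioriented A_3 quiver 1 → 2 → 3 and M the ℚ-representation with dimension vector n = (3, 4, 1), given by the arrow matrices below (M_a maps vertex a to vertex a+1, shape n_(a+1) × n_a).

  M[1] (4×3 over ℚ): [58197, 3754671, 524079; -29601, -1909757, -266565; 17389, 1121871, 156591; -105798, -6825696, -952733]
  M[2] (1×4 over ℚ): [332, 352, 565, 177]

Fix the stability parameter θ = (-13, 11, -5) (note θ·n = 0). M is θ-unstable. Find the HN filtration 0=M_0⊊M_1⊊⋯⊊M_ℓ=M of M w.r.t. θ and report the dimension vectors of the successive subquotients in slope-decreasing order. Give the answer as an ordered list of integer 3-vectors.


Via rank(M_{q-1}∘⋯∘M_p): M ≅ I[1,2]^2, I[1,3], I[2,2].
μ_θ-semistable layers: μ^(1)=11; μ^(2)=3; μ^(3)=-13

((0, 3, 0); (0, 1, 1); (3, 0, 0))


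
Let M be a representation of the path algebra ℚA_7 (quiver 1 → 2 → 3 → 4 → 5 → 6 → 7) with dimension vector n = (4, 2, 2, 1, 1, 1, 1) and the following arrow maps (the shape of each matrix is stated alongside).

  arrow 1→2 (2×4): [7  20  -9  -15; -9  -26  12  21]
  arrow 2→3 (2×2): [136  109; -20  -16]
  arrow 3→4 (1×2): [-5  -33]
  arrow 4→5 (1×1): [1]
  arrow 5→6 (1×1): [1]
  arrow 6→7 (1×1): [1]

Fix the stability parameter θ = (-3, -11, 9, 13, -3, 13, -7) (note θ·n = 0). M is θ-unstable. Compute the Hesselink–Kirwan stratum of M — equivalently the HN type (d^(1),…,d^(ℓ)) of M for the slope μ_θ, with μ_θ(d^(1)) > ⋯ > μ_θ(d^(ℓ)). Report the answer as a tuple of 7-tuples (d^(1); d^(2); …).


Via rank(M_{q-1}∘⋯∘M_p): M ≅ I[1,1]^2, I[1,3], I[1,7].
μ_θ-semistable layers: μ^(1)=9; μ^(2)=5; μ^(3)=-3; μ^(4)=-7

((0, 0, 1, 0, 0, 0, 0); (0, 0, 1, 1, 1, 1, 1); (2, 0, 0, 0, 0, 0, 0); (2, 2, 0, 0, 0, 0, 0))


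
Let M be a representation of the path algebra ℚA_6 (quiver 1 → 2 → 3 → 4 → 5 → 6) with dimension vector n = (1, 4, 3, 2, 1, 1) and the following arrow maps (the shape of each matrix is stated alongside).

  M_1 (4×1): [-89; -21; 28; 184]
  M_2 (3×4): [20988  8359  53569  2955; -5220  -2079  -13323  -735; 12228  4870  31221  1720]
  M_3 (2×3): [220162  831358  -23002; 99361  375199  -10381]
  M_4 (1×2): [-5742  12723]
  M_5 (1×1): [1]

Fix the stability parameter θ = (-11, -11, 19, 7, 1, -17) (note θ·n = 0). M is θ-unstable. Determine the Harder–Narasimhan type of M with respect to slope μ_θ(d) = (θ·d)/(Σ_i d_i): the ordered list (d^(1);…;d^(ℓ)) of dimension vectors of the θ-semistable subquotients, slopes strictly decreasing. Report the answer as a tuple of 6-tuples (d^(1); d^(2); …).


Via rank(M_{q-1}∘⋯∘M_p): M ≅ I[1,3], I[2,2]^2, I[2,6], I[3,3], I[4,4].
μ_θ-semistable layers: μ^(1)=19; μ^(2)=7; μ^(3)=5/2; μ^(4)=-11

((0, 0, 2, 0, 0, 0); (0, 0, 0, 1, 0, 0); (0, 0, 1, 1, 1, 1); (1, 4, 0, 0, 0, 0))


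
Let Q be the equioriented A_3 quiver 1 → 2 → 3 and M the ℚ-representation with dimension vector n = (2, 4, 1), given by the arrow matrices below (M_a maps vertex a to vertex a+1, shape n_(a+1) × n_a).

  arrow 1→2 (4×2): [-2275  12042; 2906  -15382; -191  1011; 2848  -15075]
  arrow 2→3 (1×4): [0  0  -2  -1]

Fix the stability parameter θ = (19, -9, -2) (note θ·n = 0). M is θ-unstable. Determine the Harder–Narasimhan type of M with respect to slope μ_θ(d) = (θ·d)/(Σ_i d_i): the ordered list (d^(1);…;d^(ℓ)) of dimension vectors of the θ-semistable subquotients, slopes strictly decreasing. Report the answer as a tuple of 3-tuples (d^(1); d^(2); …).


Barcode: M ≅ I[1,2], I[1,3], I[2,2]^2. HN layers by μ_θ (3 steps, strictly decreasing):
  μ^(1)=5; μ^(2)=8/3; μ^(3)=-9

((1, 1, 0); (1, 1, 1); (0, 2, 0))
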